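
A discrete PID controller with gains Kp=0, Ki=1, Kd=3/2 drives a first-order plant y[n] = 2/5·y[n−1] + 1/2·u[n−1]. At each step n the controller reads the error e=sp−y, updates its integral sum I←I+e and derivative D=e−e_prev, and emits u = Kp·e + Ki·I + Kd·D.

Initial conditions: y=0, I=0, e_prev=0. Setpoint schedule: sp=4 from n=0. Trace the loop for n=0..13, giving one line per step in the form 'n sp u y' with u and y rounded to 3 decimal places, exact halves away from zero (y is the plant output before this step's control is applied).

0 4 10.000 0.000
1 4 -4.500 5.000
2 4 15.125 -0.250
3 4 -7.781 7.463
4 4 21.245 -0.906
5 4 -14.316 10.260
6 4 29.458 -3.054
7 4 -24.863 13.508
8 4 41.812 -7.029
9 4 -40.771 18.095
10 4 60.925 -13.148
11 4 -64.669 25.203
12 4 90.296 -22.253
13 4 -100.885 36.247

(exact arithmetic carried between steps; '≈' marks a value shown rounded to 6 d.p. or computed from one; I and e_prev carry over from the previous line; the table rounds u and y to 3 d.p., halves away from zero)
n=0: y=0, sp=4, e=sp−y=4; I=4, D=e−e_prev=4; u=0·4+1·4+3/2·4=10; next y=2/5·0+1/2·10=5
n=1: y=5, sp=4, e=sp−y=-1; I=3, D=e−e_prev=-5; u=0·(-1)+1·3+3/2·(-5)=-4.5; next y=2/5·5+1/2·(-4.5)=-0.25
n=2: y=-0.25, sp=4, e=sp−y=4.25; I=7.25, D=e−e_prev=5.25; u=0·4.25+1·7.25+3/2·5.25=15.125; next y=2/5·(-0.25)+1/2·15.125=7.4625
n=3: y=7.4625, sp=4, e=sp−y=-3.4625; I=3.7875, D=e−e_prev=-7.7125; u=0·(-3.4625)+1·3.7875+3/2·(-7.7125)=-7.78125; next y=2/5·7.4625+1/2·(-7.78125)=-0.905625
n=4: y=-0.905625, sp=4, e=sp−y=4.905625; I=8.693125, D=e−e_prev=8.368125; u=0·4.905625+1·8.693125+3/2·8.368125≈21.245313; next y=2/5·(-0.905625)+1/2·21.245313≈10.260406
n=5: y≈10.260406, sp=4, e=sp−y≈-6.260406; I≈2.432719, D=e−e_prev≈-11.166031; u=0·(-6.260406)+1·2.432719+3/2·(-11.166031)≈-14.316328; next y=2/5·10.260406+1/2·(-14.316328)≈-3.054002
n=6: y≈-3.054002, sp=4, e=sp−y≈7.054002; I≈9.486720, D=e−e_prev≈13.314408; u=0·7.054002+1·9.486720+3/2·13.314408≈29.458332; next y=2/5·(-3.054002)+1/2·29.458332≈13.507565
n=7: y≈13.507565, sp=4, e=sp−y≈-9.507565; I≈-0.020845, D=e−e_prev≈-16.561567; u=0·(-9.507565)+1·(-0.020845)+3/2·(-16.561567)≈-24.863196; next y=2/5·13.507565+1/2·(-24.863196)≈-7.028572
n=8: y≈-7.028572, sp=4, e=sp−y≈11.028572; I≈11.007727, D=e−e_prev≈20.536137; u=0·11.028572+1·11.007727+3/2·20.536137≈41.811932; next y=2/5·(-7.028572)+1/2·41.811932≈18.094537
n=9: y≈18.094537, sp=4, e=sp−y≈-14.094537; I≈-3.086811, D=e−e_prev≈-25.123109; u=0·(-14.094537)+1·(-3.086811)+3/2·(-25.123109)≈-40.771474; next y=2/5·18.094537+1/2·(-40.771474)≈-13.147922
n=10: y≈-13.147922, sp=4, e=sp−y≈17.147922; I≈14.061111, D=e−e_prev≈31.242460; u=0·17.147922+1·14.061111+3/2·31.242460≈60.924801; next y=2/5·(-13.147922)+1/2·60.924801≈25.203231
n=11: y≈25.203231, sp=4, e=sp−y≈-21.203231; I≈-7.142120, D=e−e_prev≈-38.351154; u=0·(-21.203231)+1·(-7.142120)+3/2·(-38.351154)≈-64.668851; next y=2/5·25.203231+1/2·(-64.668851)≈-22.253133
n=12: y≈-22.253133, sp=4, e=sp−y≈26.253133; I≈19.111013, D=e−e_prev≈47.456364; u=0·26.253133+1·19.111013+3/2·47.456364≈90.295559; next y=2/5·(-22.253133)+1/2·90.295559≈36.246526
n=13: y≈36.246526, sp=4, e=sp−y≈-32.246526; I≈-13.135514, D=e−e_prev≈-58.499659; u=0·(-32.246526)+1·(-13.135514)+3/2·(-58.499659)≈-100.885002; next y=2/5·36.246526+1/2·(-100.885002)≈-35.943891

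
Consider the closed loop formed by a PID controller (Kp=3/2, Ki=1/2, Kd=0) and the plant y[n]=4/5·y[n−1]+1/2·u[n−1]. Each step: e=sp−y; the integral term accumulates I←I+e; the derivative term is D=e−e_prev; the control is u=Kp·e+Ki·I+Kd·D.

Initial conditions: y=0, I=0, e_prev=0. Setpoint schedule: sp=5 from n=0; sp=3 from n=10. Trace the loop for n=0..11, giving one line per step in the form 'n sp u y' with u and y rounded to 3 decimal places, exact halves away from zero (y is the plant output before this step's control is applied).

(exact arithmetic carried between steps; '≈' marks a value shown rounded to 6 d.p. or computed from one; I and e_prev carry over from the previous line; the table rounds u and y to 3 d.p., halves away from zero)
n=0: y=0, sp=5, e=sp−y=5; I=5, D=e−e_prev=5; u=3/2·5+1/2·5+0·5=10; next y=4/5·0+1/2·10=5
n=1: y=5, sp=5, e=sp−y=0; I=5, D=e−e_prev=-5; u=3/2·0+1/2·5+0·(-5)=2.5; next y=4/5·5+1/2·2.5=5.25
n=2: y=5.25, sp=5, e=sp−y=-0.25; I=4.75, D=e−e_prev=-0.25; u=3/2·(-0.25)+1/2·4.75+0·(-0.25)=2; next y=4/5·5.25+1/2·2=5.2
n=3: y=5.2, sp=5, e=sp−y=-0.2; I=4.55, D=e−e_prev=0.05; u=3/2·(-0.2)+1/2·4.55+0·0.05=1.975; next y=4/5·5.2+1/2·1.975=5.1475
n=4: y=5.1475, sp=5, e=sp−y=-0.1475; I=4.4025, D=e−e_prev=0.0525; u=3/2·(-0.1475)+1/2·4.4025+0·0.0525=1.98; next y=4/5·5.1475+1/2·1.98=5.108
n=5: y=5.108, sp=5, e=sp−y=-0.108; I=4.2945, D=e−e_prev=0.0395; u=3/2·(-0.108)+1/2·4.2945+0·0.0395=1.98525; next y=4/5·5.108+1/2·1.98525=5.079025
n=6: y=5.079025, sp=5, e=sp−y=-0.079025; I=4.215475, D=e−e_prev=0.028975; u=3/2·(-0.079025)+1/2·4.215475+0·0.028975=1.9892; next y=4/5·5.079025+1/2·1.9892=5.05782
n=7: y=5.05782, sp=5, e=sp−y=-0.05782; I=4.157655, D=e−e_prev=0.021205; u=3/2·(-0.05782)+1/2·4.157655+0·0.021205≈1.992098; next y=4/5·5.05782+1/2·1.992098≈5.042305
n=8: y≈5.042305, sp=5, e=sp−y≈-0.042305; I≈4.115350, D=e−e_prev≈0.015515; u=3/2·(-0.042305)+1/2·4.115350+0·0.015515≈1.994218; next y=4/5·5.042305+1/2·1.994218≈5.030953
n=9: y≈5.030953, sp=5, e=sp−y≈-0.030953; I≈4.084397, D=e−e_prev≈0.011352; u=3/2·(-0.030953)+1/2·4.084397+0·0.011352≈1.995770; next y=4/5·5.030953+1/2·1.995770≈5.022647
n=10: y≈5.022647, sp=3, e=sp−y≈-2.022647; I≈2.061750, D=e−e_prev≈-1.991694; u=3/2·(-2.022647)+1/2·2.061750+0·(-1.991694)≈-2.003095; next y=4/5·5.022647+1/2·(-2.003095)≈3.016570
n=11: y≈3.016570, sp=3, e=sp−y≈-0.016570; I≈2.045180, D=e−e_prev≈2.006077; u=3/2·(-0.016570)+1/2·2.045180+0·2.006077≈0.997735; next y=4/5·3.016570+1/2·0.997735≈2.912124

0 5 10.000 0.000
1 5 2.500 5.000
2 5 2.000 5.250
3 5 1.975 5.200
4 5 1.980 5.148
5 5 1.985 5.108
6 5 1.989 5.079
7 5 1.992 5.058
8 5 1.994 5.042
9 5 1.996 5.031
10 3 -2.003 5.023
11 3 0.998 3.017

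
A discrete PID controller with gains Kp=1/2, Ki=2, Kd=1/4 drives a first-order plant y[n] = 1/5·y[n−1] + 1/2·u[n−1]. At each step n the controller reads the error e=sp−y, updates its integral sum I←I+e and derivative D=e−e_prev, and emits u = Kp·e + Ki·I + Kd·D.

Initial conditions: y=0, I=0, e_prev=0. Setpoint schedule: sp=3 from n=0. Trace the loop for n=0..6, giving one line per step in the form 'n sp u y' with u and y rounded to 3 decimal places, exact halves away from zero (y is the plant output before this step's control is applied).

(exact arithmetic carried between steps; '≈' marks a value shown rounded to 6 d.p. or computed from one; I and e_prev carry over from the previous line; the table rounds u and y to 3 d.p., halves away from zero)
n=0: y=0, sp=3, e=sp−y=3; I=3, D=e−e_prev=3; u=1/2·3+2·3+1/4·3=8.25; next y=1/5·0+1/2·8.25=4.125
n=1: y=4.125, sp=3, e=sp−y=-1.125; I=1.875, D=e−e_prev=-4.125; u=1/2·(-1.125)+2·1.875+1/4·(-4.125)=2.15625; next y=1/5·4.125+1/2·2.15625=1.903125
n=2: y=1.903125, sp=3, e=sp−y=1.096875; I=2.971875, D=e−e_prev=2.221875; u=1/2·1.096875+2·2.971875+1/4·2.221875≈7.047656; next y=1/5·1.903125+1/2·7.047656≈3.904453
n=3: y≈3.904453, sp=3, e=sp−y≈-0.904453; I≈2.067422, D=e−e_prev≈-2.001328; u=1/2·(-0.904453)+2·2.067422+1/4·(-2.001328)≈3.182285; next y=1/5·3.904453+1/2·3.182285≈2.372033
n=4: y≈2.372033, sp=3, e=sp−y≈0.627967; I≈2.695389, D=e−e_prev≈1.532420; u=1/2·0.627967+2·2.695389+1/4·1.532420≈6.087866; next y=1/5·2.372033+1/2·6.087866≈3.518340
n=5: y≈3.518340, sp=3, e=sp−y≈-0.518340; I≈2.177049, D=e−e_prev≈-1.146306; u=1/2·(-0.518340)+2·2.177049+1/4·(-1.146306)≈3.808352; next y=1/5·3.518340+1/2·3.808352≈2.607844
n=6: y≈2.607844, sp=3, e=sp−y≈0.392156; I≈2.569205, D=e−e_prev≈0.910496; u=1/2·0.392156+2·2.569205+1/4·0.910496≈5.562112; next y=1/5·2.607844+1/2·5.562112≈3.302625

0 3 8.250 0.000
1 3 2.156 4.125
2 3 7.048 1.903
3 3 3.182 3.904
4 3 6.088 2.372
5 3 3.808 3.518
6 3 5.562 2.608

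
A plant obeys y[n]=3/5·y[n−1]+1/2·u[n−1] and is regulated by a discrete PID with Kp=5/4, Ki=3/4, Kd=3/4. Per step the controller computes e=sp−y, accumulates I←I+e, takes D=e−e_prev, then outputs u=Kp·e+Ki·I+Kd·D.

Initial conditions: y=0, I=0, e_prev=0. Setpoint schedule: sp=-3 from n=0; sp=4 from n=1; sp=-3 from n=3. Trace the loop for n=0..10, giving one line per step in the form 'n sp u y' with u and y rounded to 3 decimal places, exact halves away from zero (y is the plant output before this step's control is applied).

(exact arithmetic carried between steps; '≈' marks a value shown rounded to 6 d.p. or computed from one; I and e_prev carry over from the previous line; the table rounds u and y to 3 d.p., halves away from zero)
n=0: y=0, sp=-3, e=sp−y=-3; I=-3, D=e−e_prev=-3; u=5/4·(-3)+3/4·(-3)+3/4·(-3)=-8.25; next y=3/5·0+1/2·(-8.25)=-4.125
n=1: y=-4.125, sp=4, e=sp−y=8.125; I=5.125, D=e−e_prev=11.125; u=5/4·8.125+3/4·5.125+3/4·11.125=22.34375; next y=3/5·(-4.125)+1/2·22.34375=8.696875
n=2: y=8.696875, sp=4, e=sp−y=-4.696875; I=0.428125, D=e−e_prev=-12.821875; u=5/4·(-4.696875)+3/4·0.428125+3/4·(-12.821875)≈-15.166406; next y=3/5·8.696875+1/2·(-15.166406)≈-2.365078
n=3: y≈-2.365078, sp=-3, e=sp−y≈-0.634922; I≈-0.206797, D=e−e_prev≈4.061953; u=5/4·(-0.634922)+3/4·(-0.206797)+3/4·4.061953≈2.097715; next y=3/5·(-2.365078)+1/2·2.097715≈-0.370189
n=4: y≈-0.370189, sp=-3, e=sp−y≈-2.629811; I≈-2.836607, D=e−e_prev≈-1.994889; u=5/4·(-2.629811)+3/4·(-2.836607)+3/4·(-1.994889)≈-6.910885; next y=3/5·(-0.370189)+1/2·(-6.910885)≈-3.677556
n=5: y≈-3.677556, sp=-3, e=sp−y≈0.677556; I≈-2.159051, D=e−e_prev≈3.307367; u=5/4·0.677556+3/4·(-2.159051)+3/4·3.307367≈1.708182; next y=3/5·(-3.677556)+1/2·1.708182≈-1.352443
n=6: y≈-1.352443, sp=-3, e=sp−y≈-1.647557; I≈-3.806608, D=e−e_prev≈-2.325114; u=5/4·(-1.647557)+3/4·(-3.806608)+3/4·(-2.325114)≈-6.658238; next y=3/5·(-1.352443)+1/2·(-6.658238)≈-4.140585
n=7: y≈-4.140585, sp=-3, e=sp−y≈1.140585; I≈-2.666024, D=e−e_prev≈2.788142; u=5/4·1.140585+3/4·(-2.666024)+3/4·2.788142≈1.517320; next y=3/5·(-4.140585)+1/2·1.517320≈-1.725691
n=8: y≈-1.725691, sp=-3, e=sp−y≈-1.274309; I≈-3.940333, D=e−e_prev≈-2.414894; u=5/4·(-1.274309)+3/4·(-3.940333)+3/4·(-2.414894)≈-6.359306; next y=3/5·(-1.725691)+1/2·(-6.359306)≈-4.215068
n=9: y≈-4.215068, sp=-3, e=sp−y≈1.215068; I≈-2.725265, D=e−e_prev≈2.489377; u=5/4·1.215068+3/4·(-2.725265)+3/4·2.489377≈1.341918; next y=3/5·(-4.215068)+1/2·1.341918≈-1.858082
n=10: y≈-1.858082, sp=-3, e=sp−y≈-1.141918; I≈-3.867184, D=e−e_prev≈-2.356986; u=5/4·(-1.141918)+3/4·(-3.867184)+3/4·(-2.356986)≈-6.095525; next y=3/5·(-1.858082)+1/2·(-6.095525)≈-4.162612

0 -3 -8.250 0.000
1 4 22.344 -4.125
2 4 -15.166 8.697
3 -3 2.098 -2.365
4 -3 -6.911 -0.370
5 -3 1.708 -3.678
6 -3 -6.658 -1.352
7 -3 1.517 -4.141
8 -3 -6.359 -1.726
9 -3 1.342 -4.215
10 -3 -6.096 -1.858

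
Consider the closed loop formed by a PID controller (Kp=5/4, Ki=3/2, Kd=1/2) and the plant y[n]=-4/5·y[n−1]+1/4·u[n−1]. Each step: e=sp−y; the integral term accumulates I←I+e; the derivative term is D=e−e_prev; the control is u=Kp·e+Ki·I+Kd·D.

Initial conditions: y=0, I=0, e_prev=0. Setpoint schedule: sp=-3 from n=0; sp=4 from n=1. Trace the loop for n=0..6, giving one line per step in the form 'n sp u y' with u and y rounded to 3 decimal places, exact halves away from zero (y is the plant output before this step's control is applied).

0 -3 -9.750 0.000
1 4 17.922 -2.438
2 4 -5.962 6.430
3 4 37.289 -6.635
4 4 -22.402 14.630
5 4 76.072 -17.305
6 4 -70.978 32.862

(exact arithmetic carried between steps; '≈' marks a value shown rounded to 6 d.p. or computed from one; I and e_prev carry over from the previous line; the table rounds u and y to 3 d.p., halves away from zero)
n=0: y=0, sp=-3, e=sp−y=-3; I=-3, D=e−e_prev=-3; u=5/4·(-3)+3/2·(-3)+1/2·(-3)=-9.75; next y=-4/5·0+1/4·(-9.75)=-2.4375
n=1: y=-2.4375, sp=4, e=sp−y=6.4375; I=3.4375, D=e−e_prev=9.4375; u=5/4·6.4375+3/2·3.4375+1/2·9.4375=17.921875; next y=-4/5·(-2.4375)+1/4·17.921875≈6.430469
n=2: y≈6.430469, sp=4, e=sp−y≈-2.430469; I≈1.007031, D=e−e_prev≈-8.867969; u=5/4·(-2.430469)+3/2·1.007031+1/2·(-8.867969)≈-5.961523; next y=-4/5·6.430469+1/4·(-5.961523)≈-6.634756
n=3: y≈-6.634756, sp=4, e=sp−y≈10.634756; I≈11.641787, D=e−e_prev≈13.065225; u=5/4·10.634756+3/2·11.641787+1/2·13.065225≈37.288738; next y=-4/5·(-6.634756)+1/4·37.288738≈14.629989
n=4: y≈14.629989, sp=4, e=sp−y≈-10.629989; I≈1.011798, D=e−e_prev≈-21.264745; u=5/4·(-10.629989)+3/2·1.011798+1/2·(-21.264745)≈-22.402162; next y=-4/5·14.629989+1/4·(-22.402162)≈-17.304532
n=5: y≈-17.304532, sp=4, e=sp−y≈21.304532; I≈22.316330, D=e−e_prev≈31.934521; u=5/4·21.304532+3/2·22.316330+1/2·31.934521≈76.072420; next y=-4/5·(-17.304532)+1/4·76.072420≈32.861730
n=6: y≈32.861730, sp=4, e=sp−y≈-28.861730; I≈-6.545401, D=e−e_prev≈-50.166262; u=5/4·(-28.861730)+3/2·(-6.545401)+1/2·(-50.166262)≈-70.978395; next y=-4/5·32.861730+1/4·(-70.978395)≈-44.033983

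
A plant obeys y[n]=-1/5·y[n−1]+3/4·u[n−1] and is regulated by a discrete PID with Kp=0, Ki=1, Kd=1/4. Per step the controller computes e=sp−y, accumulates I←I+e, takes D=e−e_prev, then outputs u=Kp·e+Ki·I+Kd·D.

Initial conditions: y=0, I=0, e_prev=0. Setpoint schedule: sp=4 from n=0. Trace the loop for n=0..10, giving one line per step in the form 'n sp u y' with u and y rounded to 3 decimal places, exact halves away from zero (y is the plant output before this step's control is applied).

(exact arithmetic carried between steps; '≈' marks a value shown rounded to 6 d.p. or computed from one; I and e_prev carry over from the previous line; the table rounds u and y to 3 d.p., halves away from zero)
n=0: y=0, sp=4, e=sp−y=4; I=4, D=e−e_prev=4; u=0·4+1·4+1/4·4=5; next y=-1/5·0+3/4·5=3.75
n=1: y=3.75, sp=4, e=sp−y=0.25; I=4.25, D=e−e_prev=-3.75; u=0·0.25+1·4.25+1/4·(-3.75)=3.3125; next y=-1/5·3.75+3/4·3.3125=1.734375
n=2: y=1.734375, sp=4, e=sp−y=2.265625; I=6.515625, D=e−e_prev=2.015625; u=0·2.265625+1·6.515625+1/4·2.015625≈7.019531; next y=-1/5·1.734375+3/4·7.019531≈4.917773
n=3: y≈4.917773, sp=4, e=sp−y≈-0.917773; I≈5.597852, D=e−e_prev≈-3.183398; u=0·(-0.917773)+1·5.597852+1/4·(-3.183398)≈4.802002; next y=-1/5·4.917773+3/4·4.802002≈2.617947
n=4: y≈2.617947, sp=4, e=sp−y≈1.382053; I≈6.979905, D=e−e_prev≈2.299827; u=0·1.382053+1·6.979905+1/4·2.299827≈7.554861; next y=-1/5·2.617947+3/4·7.554861≈5.142557
n=5: y≈5.142557, sp=4, e=sp−y≈-1.142557; I≈5.837348, D=e−e_prev≈-2.524610; u=0·(-1.142557)+1·5.837348+1/4·(-2.524610)≈5.206196; next y=-1/5·5.142557+3/4·5.206196≈2.876135
n=6: y≈2.876135, sp=4, e=sp−y≈1.123865; I≈6.961213, D=e−e_prev≈2.266421; u=0·1.123865+1·6.961213+1/4·2.266421≈7.527818; next y=-1/5·2.876135+3/4·7.527818≈5.070636
n=7: y≈5.070636, sp=4, e=sp−y≈-1.070636; I≈5.890576, D=e−e_prev≈-2.194501; u=0·(-1.070636)+1·5.890576+1/4·(-2.194501)≈5.341951; next y=-1/5·5.070636+3/4·5.341951≈2.992336
n=8: y≈2.992336, sp=4, e=sp−y≈1.007664; I≈6.898240, D=e−e_prev≈2.078301; u=0·1.007664+1·6.898240+1/4·2.078301≈7.417815; next y=-1/5·2.992336+3/4·7.417815≈4.964894
n=9: y≈4.964894, sp=4, e=sp−y≈-0.964894; I≈5.933346, D=e−e_prev≈-1.972559; u=0·(-0.964894)+1·5.933346+1/4·(-1.972559)≈5.440206; next y=-1/5·4.964894+3/4·5.440206≈3.087176
n=10: y≈3.087176, sp=4, e=sp−y≈0.912824; I≈6.846170, D=e−e_prev≈1.877719; u=0·0.912824+1·6.846170+1/4·1.877719≈7.315600; next y=-1/5·3.087176+3/4·7.315600≈4.869265

0 4 5.000 0.000
1 4 3.313 3.750
2 4 7.020 1.734
3 4 4.802 4.918
4 4 7.555 2.618
5 4 5.206 5.143
6 4 7.528 2.876
7 4 5.342 5.071
8 4 7.418 2.992
9 4 5.440 4.965
10 4 7.316 3.087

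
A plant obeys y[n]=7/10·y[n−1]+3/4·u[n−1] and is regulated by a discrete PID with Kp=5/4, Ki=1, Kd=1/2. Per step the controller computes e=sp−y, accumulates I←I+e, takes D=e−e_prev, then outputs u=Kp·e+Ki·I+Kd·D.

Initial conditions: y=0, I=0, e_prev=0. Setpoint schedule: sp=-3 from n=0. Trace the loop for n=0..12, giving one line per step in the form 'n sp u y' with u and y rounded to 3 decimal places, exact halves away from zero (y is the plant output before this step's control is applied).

0 -3 -8.250 0.000
1 -3 7.266 -6.188
2 -3 -12.731 1.118
3 -3 13.983 -8.765
4 -3 -21.265 4.352
5 -3 25.391 -12.903
6 -3 -36.347 10.012
7 -3 45.324 -20.252
8 -3 -62.745 19.816
9 -3 80.233 -33.187
10 -3 -108.942 36.944
11 -3 141.351 -55.846
12 -3 -189.807 66.921

(exact arithmetic carried between steps; '≈' marks a value shown rounded to 6 d.p. or computed from one; I and e_prev carry over from the previous line; the table rounds u and y to 3 d.p., halves away from zero)
n=0: y=0, sp=-3, e=sp−y=-3; I=-3, D=e−e_prev=-3; u=5/4·(-3)+1·(-3)+1/2·(-3)=-8.25; next y=7/10·0+3/4·(-8.25)=-6.1875
n=1: y=-6.1875, sp=-3, e=sp−y=3.1875; I=0.1875, D=e−e_prev=6.1875; u=5/4·3.1875+1·0.1875+1/2·6.1875=7.265625; next y=7/10·(-6.1875)+3/4·7.265625≈1.117969
n=2: y≈1.117969, sp=-3, e=sp−y≈-4.117969; I≈-3.930469, D=e−e_prev≈-7.305469; u=5/4·(-4.117969)+1·(-3.930469)+1/2·(-7.305469)≈-12.730664; next y=7/10·1.117969+3/4·(-12.730664)≈-8.765420
n=3: y≈-8.765420, sp=-3, e=sp−y≈5.765420; I≈1.834951, D=e−e_prev≈9.883389; u=5/4·5.765420+1·1.834951+1/2·9.883389≈13.983420; next y=7/10·(-8.765420)+3/4·13.983420≈4.351771
n=4: y≈4.351771, sp=-3, e=sp−y≈-7.351771; I≈-5.516820, D=e−e_prev≈-13.117191; u=5/4·(-7.351771)+1·(-5.516820)+1/2·(-13.117191)≈-21.265130; next y=7/10·4.351771+3/4·(-21.265130)≈-12.902608
n=5: y≈-12.902608, sp=-3, e=sp−y≈9.902608; I≈4.385787, D=e−e_prev≈17.254379; u=5/4·9.902608+1·4.385787+1/2·17.254379≈25.391236; next y=7/10·(-12.902608)+3/4·25.391236≈10.011602
n=6: y≈10.011602, sp=-3, e=sp−y≈-13.011602; I≈-8.625815, D=e−e_prev≈-22.914210; u=5/4·(-13.011602)+1·(-8.625815)+1/2·(-22.914210)≈-36.347422; next y=7/10·10.011602+3/4·(-36.347422)≈-20.252445
n=7: y≈-20.252445, sp=-3, e=sp−y≈17.252445; I≈8.626630, D=e−e_prev≈30.264047; u=5/4·17.252445+1·8.626630+1/2·30.264047≈45.324210; next y=7/10·(-20.252445)+3/4·45.324210≈19.816446
n=8: y≈19.816446, sp=-3, e=sp−y≈-22.816446; I≈-14.189816, D=e−e_prev≈-40.068891; u=5/4·(-22.816446)+1·(-14.189816)+1/2·(-40.068891)≈-62.744819; next y=7/10·19.816446+3/4·(-62.744819)≈-33.187102
n=9: y≈-33.187102, sp=-3, e=sp−y≈30.187102; I≈15.997286, D=e−e_prev≈53.003548; u=5/4·30.187102+1·15.997286+1/2·53.003548≈80.232937; next y=7/10·(-33.187102)+3/4·80.232937≈36.943732
n=10: y≈36.943732, sp=-3, e=sp−y≈-39.943732; I≈-23.946446, D=e−e_prev≈-70.130834; u=5/4·(-39.943732)+1·(-23.946446)+1/2·(-70.130834)≈-108.941527; next y=7/10·36.943732+3/4·(-108.941527)≈-55.845533
n=11: y≈-55.845533, sp=-3, e=sp−y≈52.845533; I≈28.899087, D=e−e_prev≈92.789265; u=5/4·52.845533+1·28.899087+1/2·92.789265≈141.350636; next y=7/10·(-55.845533)+3/4·141.350636≈66.921104
n=12: y≈66.921104, sp=-3, e=sp−y≈-69.921104; I≈-41.022017, D=e−e_prev≈-122.766637; u=5/4·(-69.921104)+1·(-41.022017)+1/2·(-122.766637)≈-189.806715; next y=7/10·66.921104+3/4·(-189.806715)≈-95.510263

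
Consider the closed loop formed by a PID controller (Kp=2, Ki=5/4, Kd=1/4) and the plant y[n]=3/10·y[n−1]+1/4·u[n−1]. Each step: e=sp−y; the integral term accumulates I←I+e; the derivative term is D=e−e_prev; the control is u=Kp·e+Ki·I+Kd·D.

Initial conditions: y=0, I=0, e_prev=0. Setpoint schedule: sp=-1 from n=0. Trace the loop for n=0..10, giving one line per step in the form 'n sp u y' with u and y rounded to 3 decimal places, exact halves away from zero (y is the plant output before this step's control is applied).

0 -1 -3.500 0.000
1 -1 -1.438 -0.875
2 -1 -2.698 -0.622
3 -1 -2.270 -0.861
4 -1 -2.627 -0.826
5 -1 -2.561 -0.905
6 -1 -2.675 -0.912
7 -1 -2.680 -0.942
8 -1 -2.723 -0.953
9 -1 -2.736 -0.967
10 -1 -2.755 -0.974

(exact arithmetic carried between steps; '≈' marks a value shown rounded to 6 d.p. or computed from one; I and e_prev carry over from the previous line; the table rounds u and y to 3 d.p., halves away from zero)
n=0: y=0, sp=-1, e=sp−y=-1; I=-1, D=e−e_prev=-1; u=2·(-1)+5/4·(-1)+1/4·(-1)=-3.5; next y=3/10·0+1/4·(-3.5)=-0.875
n=1: y=-0.875, sp=-1, e=sp−y=-0.125; I=-1.125, D=e−e_prev=0.875; u=2·(-0.125)+5/4·(-1.125)+1/4·0.875=-1.4375; next y=3/10·(-0.875)+1/4·(-1.4375)=-0.621875
n=2: y=-0.621875, sp=-1, e=sp−y=-0.378125; I=-1.503125, D=e−e_prev=-0.253125; u=2·(-0.378125)+5/4·(-1.503125)+1/4·(-0.253125)≈-2.698438; next y=3/10·(-0.621875)+1/4·(-2.698438)≈-0.861172
n=3: y≈-0.861172, sp=-1, e=sp−y≈-0.138828; I≈-1.641953, D=e−e_prev≈0.239297; u=2·(-0.138828)+5/4·(-1.641953)+1/4·0.239297≈-2.270273; next y=3/10·(-0.861172)+1/4·(-2.270273)≈-0.825920
n=4: y≈-0.825920, sp=-1, e=sp−y≈-0.174080; I≈-1.816033, D=e−e_prev≈-0.035252; u=2·(-0.174080)+5/4·(-1.816033)+1/4·(-0.035252)≈-2.627015; next y=3/10·(-0.825920)+1/4·(-2.627015)≈-0.904530
n=5: y≈-0.904530, sp=-1, e=sp−y≈-0.095470; I≈-1.911504, D=e−e_prev≈0.078610; u=2·(-0.095470)+5/4·(-1.911504)+1/4·0.078610≈-2.560668; next y=3/10·(-0.904530)+1/4·(-2.560668)≈-0.911526
n=6: y≈-0.911526, sp=-1, e=sp−y≈-0.088474; I≈-1.999978, D=e−e_prev≈0.006996; u=2·(-0.088474)+5/4·(-1.999978)+1/4·0.006996≈-2.675171; next y=3/10·(-0.911526)+1/4·(-2.675171)≈-0.942251
n=7: y≈-0.942251, sp=-1, e=sp−y≈-0.057749; I≈-2.057727, D=e−e_prev≈0.030725; u=2·(-0.057749)+5/4·(-2.057727)+1/4·0.030725≈-2.679976; next y=3/10·(-0.942251)+1/4·(-2.679976)≈-0.952669
n=8: y≈-0.952669, sp=-1, e=sp−y≈-0.047331; I≈-2.105058, D=e−e_prev≈0.010419; u=2·(-0.047331)+5/4·(-2.105058)+1/4·0.010419≈-2.723379; next y=3/10·(-0.952669)+1/4·(-2.723379)≈-0.966646
n=9: y≈-0.966646, sp=-1, e=sp−y≈-0.033354; I≈-2.138412, D=e−e_prev≈0.013976; u=2·(-0.033354)+5/4·(-2.138412)+1/4·0.013976≈-2.736230; next y=3/10·(-0.966646)+1/4·(-2.736230)≈-0.974051
n=10: y≈-0.974051, sp=-1, e=sp−y≈-0.025949; I≈-2.164361, D=e−e_prev≈0.007406; u=2·(-0.025949)+5/4·(-2.164361)+1/4·0.007406≈-2.755497; next y=3/10·(-0.974051)+1/4·(-2.755497)≈-0.981090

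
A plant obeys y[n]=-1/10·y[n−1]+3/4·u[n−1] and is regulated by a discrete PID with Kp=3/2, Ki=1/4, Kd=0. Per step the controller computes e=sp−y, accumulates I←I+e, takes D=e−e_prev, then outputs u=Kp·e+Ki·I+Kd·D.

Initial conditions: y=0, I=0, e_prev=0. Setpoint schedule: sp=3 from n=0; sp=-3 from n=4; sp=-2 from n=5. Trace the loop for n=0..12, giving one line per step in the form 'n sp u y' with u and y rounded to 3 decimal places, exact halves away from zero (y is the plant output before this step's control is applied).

(exact arithmetic carried between steps; '≈' marks a value shown rounded to 6 d.p. or computed from one; I and e_prev carry over from the previous line; the table rounds u and y to 3 d.p., halves away from zero)
n=0: y=0, sp=3, e=sp−y=3; I=3, D=e−e_prev=3; u=3/2·3+1/4·3+0·3=5.25; next y=-1/10·0+3/4·5.25=3.9375
n=1: y=3.9375, sp=3, e=sp−y=-0.9375; I=2.0625, D=e−e_prev=-3.9375; u=3/2·(-0.9375)+1/4·2.0625+0·(-3.9375)=-0.890625; next y=-1/10·3.9375+3/4·(-0.890625)≈-1.061719
n=2: y≈-1.061719, sp=3, e=sp−y≈4.061719; I≈6.124219, D=e−e_prev≈4.999219; u=3/2·4.061719+1/4·6.124219+0·4.999219≈7.623633; next y=-1/10·(-1.061719)+3/4·7.623633≈5.823896
n=3: y≈5.823896, sp=3, e=sp−y≈-2.823896; I≈3.300322, D=e−e_prev≈-6.885615; u=3/2·(-2.823896)+1/4·3.300322+0·(-6.885615)≈-3.410764; next y=-1/10·5.823896+3/4·(-3.410764)≈-3.140463
n=4: y≈-3.140463, sp=-3, e=sp−y≈0.140463; I≈3.440785, D=e−e_prev≈2.964359; u=3/2·0.140463+1/4·3.440785+0·2.964359≈1.070890; next y=-1/10·(-3.140463)+3/4·1.070890≈1.117214
n=5: y≈1.117214, sp=-2, e=sp−y≈-3.117214; I≈0.323571, D=e−e_prev≈-3.257677; u=3/2·(-3.117214)+1/4·0.323571+0·(-3.257677)≈-4.594928; next y=-1/10·1.117214+3/4·(-4.594928)≈-3.557918
n=6: y≈-3.557918, sp=-2, e=sp−y≈1.557918; I≈1.881489, D=e−e_prev≈4.675132; u=3/2·1.557918+1/4·1.881489+0·4.675132≈2.807249; next y=-1/10·(-3.557918)+3/4·2.807249≈2.461228
n=7: y≈2.461228, sp=-2, e=sp−y≈-4.461228; I≈-2.579740, D=e−e_prev≈-6.019146; u=3/2·(-4.461228)+1/4·(-2.579740)+0·(-6.019146)≈-7.336777; next y=-1/10·2.461228+3/4·(-7.336777)≈-5.748706
n=8: y≈-5.748706, sp=-2, e=sp−y≈3.748706; I≈1.168966, D=e−e_prev≈8.209934; u=3/2·3.748706+1/4·1.168966+0·8.209934≈5.915300; next y=-1/10·(-5.748706)+3/4·5.915300≈5.011346
n=9: y≈5.011346, sp=-2, e=sp−y≈-7.011346; I≈-5.842380, D=e−e_prev≈-10.760052; u=3/2·(-7.011346)+1/4·(-5.842380)+0·(-10.760052)≈-11.977614; next y=-1/10·5.011346+3/4·(-11.977614)≈-9.484345
n=10: y≈-9.484345, sp=-2, e=sp−y≈7.484345; I≈1.641965, D=e−e_prev≈14.495691; u=3/2·7.484345+1/4·1.641965+0·14.495691≈11.637009; next y=-1/10·(-9.484345)+3/4·11.637009≈9.676191
n=11: y≈9.676191, sp=-2, e=sp−y≈-11.676191; I≈-10.034226, D=e−e_prev≈-19.160536; u=3/2·(-11.676191)+1/4·(-10.034226)+0·(-19.160536)≈-20.022843; next y=-1/10·9.676191+3/4·(-20.022843)≈-15.984751
n=12: y≈-15.984751, sp=-2, e=sp−y≈13.984751; I≈3.950525, D=e−e_prev≈25.660942; u=3/2·13.984751+1/4·3.950525+0·25.660942≈21.964758; next y=-1/10·(-15.984751)+3/4·21.964758≈18.072044

0 3 5.250 0.000
1 3 -0.891 3.938
2 3 7.624 -1.062
3 3 -3.411 5.824
4 -3 1.071 -3.140
5 -2 -4.595 1.117
6 -2 2.807 -3.558
7 -2 -7.337 2.461
8 -2 5.915 -5.749
9 -2 -11.978 5.011
10 -2 11.637 -9.484
11 -2 -20.023 9.676
12 -2 21.965 -15.985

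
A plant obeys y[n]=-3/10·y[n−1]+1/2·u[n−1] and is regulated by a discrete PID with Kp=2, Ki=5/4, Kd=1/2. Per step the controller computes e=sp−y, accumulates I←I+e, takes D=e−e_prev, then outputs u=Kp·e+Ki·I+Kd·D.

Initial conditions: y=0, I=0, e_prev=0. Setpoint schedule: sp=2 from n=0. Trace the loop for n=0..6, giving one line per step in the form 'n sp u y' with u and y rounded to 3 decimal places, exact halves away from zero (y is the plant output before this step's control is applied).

0 2 7.500 0.000
1 2 -5.063 3.750
2 2 22.398 -3.656
3 2 -34.056 12.296
4 2 84.848 -20.717
5 2 -163.346 48.639
6 2 356.423 -96.265

(exact arithmetic carried between steps; '≈' marks a value shown rounded to 6 d.p. or computed from one; I and e_prev carry over from the previous line; the table rounds u and y to 3 d.p., halves away from zero)
n=0: y=0, sp=2, e=sp−y=2; I=2, D=e−e_prev=2; u=2·2+5/4·2+1/2·2=7.5; next y=-3/10·0+1/2·7.5=3.75
n=1: y=3.75, sp=2, e=sp−y=-1.75; I=0.25, D=e−e_prev=-3.75; u=2·(-1.75)+5/4·0.25+1/2·(-3.75)=-5.0625; next y=-3/10·3.75+1/2·(-5.0625)=-3.65625
n=2: y=-3.65625, sp=2, e=sp−y=5.65625; I=5.90625, D=e−e_prev=7.40625; u=2·5.65625+5/4·5.90625+1/2·7.40625≈22.398438; next y=-3/10·(-3.65625)+1/2·22.398438≈12.296094
n=3: y≈12.296094, sp=2, e=sp−y≈-10.296094; I≈-4.389844, D=e−e_prev≈-15.952344; u=2·(-10.296094)+5/4·(-4.389844)+1/2·(-15.952344)≈-34.055664; next y=-3/10·12.296094+1/2·(-34.055664)≈-20.716660
n=4: y≈-20.716660, sp=2, e=sp−y≈22.716660; I≈18.326816, D=e−e_prev≈33.012754; u=2·22.716660+5/4·18.326816+1/2·33.012754≈84.848218; next y=-3/10·(-20.716660)+1/2·84.848218≈48.639107
n=5: y≈48.639107, sp=2, e=sp−y≈-46.639107; I≈-28.312291, D=e−e_prev≈-69.355767; u=2·(-46.639107)+5/4·(-28.312291)+1/2·(-69.355767)≈-163.346461; next y=-3/10·48.639107+1/2·(-163.346461)≈-96.264962
n=6: y≈-96.264962, sp=2, e=sp−y≈98.264962; I≈69.952672, D=e−e_prev≈144.904069; u=2·98.264962+5/4·69.952672+1/2·144.904069≈356.422799; next y=-3/10·(-96.264962)+1/2·356.422799≈207.090888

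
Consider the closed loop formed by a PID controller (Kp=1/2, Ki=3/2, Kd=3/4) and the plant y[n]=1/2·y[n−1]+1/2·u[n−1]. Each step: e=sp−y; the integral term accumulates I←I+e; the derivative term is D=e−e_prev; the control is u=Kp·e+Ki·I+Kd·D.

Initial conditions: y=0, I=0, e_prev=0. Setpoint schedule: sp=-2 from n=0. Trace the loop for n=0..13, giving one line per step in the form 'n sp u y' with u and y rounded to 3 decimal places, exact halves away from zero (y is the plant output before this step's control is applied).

0 -2 -5.500 0.000
1 -2 0.563 -2.750
2 -2 -4.930 -1.094
3 -2 0.228 -3.012
4 -2 -4.147 -1.392
5 -2 -0.056 -2.770
6 -2 -3.666 -1.413
7 -2 -0.431 -2.539
8 -2 -3.366 -1.485
9 -2 -0.761 -2.426
10 -2 -3.116 -1.594
11 -2 -1.008 -2.355
12 -2 -2.899 -1.682
13 -2 -1.198 -2.290

(exact arithmetic carried between steps; '≈' marks a value shown rounded to 6 d.p. or computed from one; I and e_prev carry over from the previous line; the table rounds u and y to 3 d.p., halves away from zero)
n=0: y=0, sp=-2, e=sp−y=-2; I=-2, D=e−e_prev=-2; u=1/2·(-2)+3/2·(-2)+3/4·(-2)=-5.5; next y=1/2·0+1/2·(-5.5)=-2.75
n=1: y=-2.75, sp=-2, e=sp−y=0.75; I=-1.25, D=e−e_prev=2.75; u=1/2·0.75+3/2·(-1.25)+3/4·2.75=0.5625; next y=1/2·(-2.75)+1/2·0.5625=-1.09375
n=2: y=-1.09375, sp=-2, e=sp−y=-0.90625; I=-2.15625, D=e−e_prev=-1.65625; u=1/2·(-0.90625)+3/2·(-2.15625)+3/4·(-1.65625)≈-4.929688; next y=1/2·(-1.09375)+1/2·(-4.929688)≈-3.011719
n=3: y≈-3.011719, sp=-2, e=sp−y≈1.011719; I≈-1.144531, D=e−e_prev≈1.917969; u=1/2·1.011719+3/2·(-1.144531)+3/4·1.917969≈0.227539; next y=1/2·(-3.011719)+1/2·0.227539≈-1.392090
n=4: y≈-1.392090, sp=-2, e=sp−y≈-0.607910; I≈-1.752441, D=e−e_prev≈-1.619629; u=1/2·(-0.607910)+3/2·(-1.752441)+3/4·(-1.619629)≈-4.147339; next y=1/2·(-1.392090)+1/2·(-4.147339)≈-2.769714
n=5: y≈-2.769714, sp=-2, e=sp−y≈0.769714; I≈-0.982727, D=e−e_prev≈1.377625; u=1/2·0.769714+3/2·(-0.982727)+3/4·1.377625≈-0.056015; next y=1/2·(-2.769714)+1/2·(-0.056015)≈-1.412865
n=6: y≈-1.412865, sp=-2, e=sp−y≈-0.587135; I≈-1.569862, D=e−e_prev≈-1.356850; u=1/2·(-0.587135)+3/2·(-1.569862)+3/4·(-1.356850)≈-3.665998; next y=1/2·(-1.412865)+1/2·(-3.665998)≈-2.539432
n=7: y≈-2.539432, sp=-2, e=sp−y≈0.539432; I≈-1.030431, D=e−e_prev≈1.126567; u=1/2·0.539432+3/2·(-1.030431)+3/4·1.126567≈-0.431005; next y=1/2·(-2.539432)+1/2·(-0.431005)≈-1.485218
n=8: y≈-1.485218, sp=-2, e=sp−y≈-0.514782; I≈-1.545212, D=e−e_prev≈-1.054213; u=1/2·(-0.514782)+3/2·(-1.545212)+3/4·(-1.054213)≈-3.365869; next y=1/2·(-1.485218)+1/2·(-3.365869)≈-2.425544
n=9: y≈-2.425544, sp=-2, e=sp−y≈0.425544; I≈-1.119669, D=e−e_prev≈0.940325; u=1/2·0.425544+3/2·(-1.119669)+3/4·0.940325≈-0.761487; next y=1/2·(-2.425544)+1/2·(-0.761487)≈-1.593515
n=10: y≈-1.593515, sp=-2, e=sp−y≈-0.406485; I≈-1.526153, D=e−e_prev≈-0.832028; u=1/2·(-0.406485)+3/2·(-1.526153)+3/4·(-0.832028)≈-3.116494; next y=1/2·(-1.593515)+1/2·(-3.116494)≈-2.355004
n=11: y≈-2.355004, sp=-2, e=sp−y≈0.355004; I≈-1.171149, D=e−e_prev≈0.761489; u=1/2·0.355004+3/2·(-1.171149)+3/4·0.761489≈-1.008104; next y=1/2·(-2.355004)+1/2·(-1.008104)≈-1.681554
n=12: y≈-1.681554, sp=-2, e=sp−y≈-0.318446; I≈-1.489594, D=e−e_prev≈-0.673450; u=1/2·(-0.318446)+3/2·(-1.489594)+3/4·(-0.673450)≈-2.898702; next y=1/2·(-1.681554)+1/2·(-2.898702)≈-2.290128
n=13: y≈-2.290128, sp=-2, e=sp−y≈0.290128; I≈-1.199466, D=e−e_prev≈0.608574; u=1/2·0.290128+3/2·(-1.199466)+3/4·0.608574≈-1.197705; next y=1/2·(-2.290128)+1/2·(-1.197705)≈-1.743917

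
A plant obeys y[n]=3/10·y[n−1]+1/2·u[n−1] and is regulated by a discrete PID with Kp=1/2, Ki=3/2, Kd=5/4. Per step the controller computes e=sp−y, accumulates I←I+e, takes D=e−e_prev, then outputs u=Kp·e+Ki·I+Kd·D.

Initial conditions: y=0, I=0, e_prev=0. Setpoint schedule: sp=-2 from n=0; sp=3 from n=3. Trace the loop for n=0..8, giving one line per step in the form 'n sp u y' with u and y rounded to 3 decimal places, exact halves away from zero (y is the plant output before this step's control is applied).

(exact arithmetic carried between steps; '≈' marks a value shown rounded to 6 d.p. or computed from one; I and e_prev carry over from the previous line; the table rounds u and y to 3 d.p., halves away from zero)
n=0: y=0, sp=-2, e=sp−y=-2; I=-2, D=e−e_prev=-2; u=1/2·(-2)+3/2·(-2)+5/4·(-2)=-6.5; next y=3/10·0+1/2·(-6.5)=-3.25
n=1: y=-3.25, sp=-2, e=sp−y=1.25; I=-0.75, D=e−e_prev=3.25; u=1/2·1.25+3/2·(-0.75)+5/4·3.25=3.5625; next y=3/10·(-3.25)+1/2·3.5625=0.80625
n=2: y=0.80625, sp=-2, e=sp−y=-2.80625; I=-3.55625, D=e−e_prev=-4.05625; u=1/2·(-2.80625)+3/2·(-3.55625)+5/4·(-4.05625)≈-11.807813; next y=3/10·0.80625+1/2·(-11.807813)≈-5.662031
n=3: y≈-5.662031, sp=3, e=sp−y≈8.662031; I≈5.105781, D=e−e_prev≈11.468281; u=1/2·8.662031+3/2·5.105781+5/4·11.468281≈26.325039; next y=3/10·(-5.662031)+1/2·26.325039≈11.463910
n=4: y≈11.463910, sp=3, e=sp−y≈-8.463910; I≈-3.358129, D=e−e_prev≈-17.125941; u=1/2·(-8.463910)+3/2·(-3.358129)+5/4·(-17.125941)≈-30.676575; next y=3/10·11.463910+1/2·(-30.676575)≈-11.899115
n=5: y≈-11.899115, sp=3, e=sp−y≈14.899115; I≈11.540986, D=e−e_prev≈23.363025; u=1/2·14.899115+3/2·11.540986+5/4·23.363025≈53.964817; next y=3/10·(-11.899115)+1/2·53.964817≈23.412674
n=6: y≈23.412674, sp=3, e=sp−y≈-20.412674; I≈-8.871688, D=e−e_prev≈-35.311788; u=1/2·(-20.412674)+3/2·(-8.871688)+5/4·(-35.311788)≈-67.653605; next y=3/10·23.412674+1/2·(-67.653605)≈-26.803000
n=7: y≈-26.803000, sp=3, e=sp−y≈29.803000; I≈20.931312, D=e−e_prev≈50.215674; u=1/2·29.803000+3/2·20.931312+5/4·50.215674≈109.068061; next y=3/10·(-26.803000)+1/2·109.068061≈46.493130
n=8: y≈46.493130, sp=3, e=sp−y≈-43.493130; I≈-22.561818, D=e−e_prev≈-73.296131; u=1/2·(-43.493130)+3/2·(-22.561818)+5/4·(-73.296131)≈-147.209456; next y=3/10·46.493130+1/2·(-147.209456)≈-59.656789

0 -2 -6.500 0.000
1 -2 3.563 -3.250
2 -2 -11.808 0.806
3 3 26.325 -5.662
4 3 -30.677 11.464
5 3 53.965 -11.899
6 3 -67.654 23.413
7 3 109.068 -26.803
8 3 -147.209 46.493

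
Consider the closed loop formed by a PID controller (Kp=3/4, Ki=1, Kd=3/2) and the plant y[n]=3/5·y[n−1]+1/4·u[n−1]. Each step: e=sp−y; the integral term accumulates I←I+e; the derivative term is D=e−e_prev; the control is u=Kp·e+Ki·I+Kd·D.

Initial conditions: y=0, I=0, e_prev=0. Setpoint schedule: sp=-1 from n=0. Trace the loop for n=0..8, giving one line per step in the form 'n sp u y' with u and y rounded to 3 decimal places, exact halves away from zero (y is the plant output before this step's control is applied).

(exact arithmetic carried between steps; '≈' marks a value shown rounded to 6 d.p. or computed from one; I and e_prev carry over from the previous line; the table rounds u and y to 3 d.p., halves away from zero)
n=0: y=0, sp=-1, e=sp−y=-1; I=-1, D=e−e_prev=-1; u=3/4·(-1)+1·(-1)+3/2·(-1)=-3.25; next y=3/5·0+1/4·(-3.25)=-0.8125
n=1: y=-0.8125, sp=-1, e=sp−y=-0.1875; I=-1.1875, D=e−e_prev=0.8125; u=3/4·(-0.1875)+1·(-1.1875)+3/2·0.8125=-0.109375; next y=3/5·(-0.8125)+1/4·(-0.109375)≈-0.514844
n=2: y≈-0.514844, sp=-1, e=sp−y≈-0.485156; I≈-1.672656, D=e−e_prev≈-0.297656; u=3/4·(-0.485156)+1·(-1.672656)+3/2·(-0.297656)≈-2.483008; next y=3/5·(-0.514844)+1/4·(-2.483008)≈-0.929658
n=3: y≈-0.929658, sp=-1, e=sp−y≈-0.070342; I≈-1.742998, D=e−e_prev≈0.414814; u=3/4·(-0.070342)+1·(-1.742998)+3/2·0.414814≈-1.173533; next y=3/5·(-0.929658)+1/4·(-1.173533)≈-0.851178
n=4: y≈-0.851178, sp=-1, e=sp−y≈-0.148822; I≈-1.891820, D=e−e_prev≈-0.078480; u=3/4·(-0.148822)+1·(-1.891820)+3/2·(-0.078480)≈-2.121157; next y=3/5·(-0.851178)+1/4·(-2.121157)≈-1.040996
n=5: y≈-1.040996, sp=-1, e=sp−y≈0.040996; I≈-1.850824, D=e−e_prev≈0.189818; u=3/4·0.040996+1·(-1.850824)+3/2·0.189818≈-1.535350; next y=3/5·(-1.040996)+1/4·(-1.535350)≈-1.008435
n=6: y≈-1.008435, sp=-1, e=sp−y≈0.008435; I≈-1.842389, D=e−e_prev≈-0.032561; u=3/4·0.008435+1·(-1.842389)+3/2·(-0.032561)≈-1.884904; next y=3/5·(-1.008435)+1/4·(-1.884904)≈-1.076287
n=7: y≈-1.076287, sp=-1, e=sp−y≈0.076287; I≈-1.766102, D=e−e_prev≈0.067852; u=3/4·0.076287+1·(-1.766102)+3/2·0.067852≈-1.607109; next y=3/5·(-1.076287)+1/4·(-1.607109)≈-1.047549
n=8: y≈-1.047549, sp=-1, e=sp−y≈0.047549; I≈-1.718552, D=e−e_prev≈-0.028738; u=3/4·0.047549+1·(-1.718552)+3/2·(-0.028738)≈-1.725997; next y=3/5·(-1.047549)+1/4·(-1.725997)≈-1.060029

0 -1 -3.250 0.000
1 -1 -0.109 -0.813
2 -1 -2.483 -0.515
3 -1 -1.174 -0.930
4 -1 -2.121 -0.851
5 -1 -1.535 -1.041
6 -1 -1.885 -1.008
7 -1 -1.607 -1.076
8 -1 -1.726 -1.048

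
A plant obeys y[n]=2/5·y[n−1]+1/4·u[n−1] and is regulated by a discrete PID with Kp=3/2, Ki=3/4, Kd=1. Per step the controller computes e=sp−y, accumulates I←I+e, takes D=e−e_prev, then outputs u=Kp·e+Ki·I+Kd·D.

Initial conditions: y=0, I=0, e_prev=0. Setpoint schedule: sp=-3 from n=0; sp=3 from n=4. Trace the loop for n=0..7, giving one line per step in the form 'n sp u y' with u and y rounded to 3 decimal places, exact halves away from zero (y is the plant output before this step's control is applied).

0 -3 -9.750 0.000
1 -3 -1.078 -2.438
2 -3 -7.815 -1.245
3 -3 -4.016 -2.451
4 3 12.348 -1.985
5 3 -3.349 2.293
6 3 8.652 0.080
7 3 1.755 2.195

(exact arithmetic carried between steps; '≈' marks a value shown rounded to 6 d.p. or computed from one; I and e_prev carry over from the previous line; the table rounds u and y to 3 d.p., halves away from zero)
n=0: y=0, sp=-3, e=sp−y=-3; I=-3, D=e−e_prev=-3; u=3/2·(-3)+3/4·(-3)+1·(-3)=-9.75; next y=2/5·0+1/4·(-9.75)=-2.4375
n=1: y=-2.4375, sp=-3, e=sp−y=-0.5625; I=-3.5625, D=e−e_prev=2.4375; u=3/2·(-0.5625)+3/4·(-3.5625)+1·2.4375=-1.078125; next y=2/5·(-2.4375)+1/4·(-1.078125)≈-1.244531
n=2: y≈-1.244531, sp=-3, e=sp−y≈-1.755469; I≈-5.317969, D=e−e_prev≈-1.192969; u=3/2·(-1.755469)+3/4·(-5.317969)+1·(-1.192969)≈-7.814648; next y=2/5·(-1.244531)+1/4·(-7.814648)≈-2.451475
n=3: y≈-2.451475, sp=-3, e=sp−y≈-0.548525; I≈-5.866494, D=e−e_prev≈1.206943; u=3/2·(-0.548525)+3/4·(-5.866494)+1·1.206943≈-4.015715; next y=2/5·(-2.451475)+1/4·(-4.015715)≈-1.984519
n=4: y≈-1.984519, sp=3, e=sp−y≈4.984519; I≈-0.881975, D=e−e_prev≈5.533044; u=3/2·4.984519+3/4·(-0.881975)+1·5.533044≈12.348340; next y=2/5·(-1.984519)+1/4·12.348340≈2.293278
n=5: y≈2.293278, sp=3, e=sp−y≈0.706722; I≈-0.175253, D=e−e_prev≈-4.277796; u=3/2·0.706722+3/4·(-0.175253)+1·(-4.277796)≈-3.349153; next y=2/5·2.293278+1/4·(-3.349153)≈0.080023
n=6: y≈0.080023, sp=3, e=sp−y≈2.919977; I≈2.744724, D=e−e_prev≈2.213255; u=3/2·2.919977+3/4·2.744724+1·2.213255≈8.651763; next y=2/5·0.080023+1/4·8.651763≈2.194950
n=7: y≈2.194950, sp=3, e=sp−y≈0.805050; I≈3.549774, D=e−e_prev≈-2.114927; u=3/2·0.805050+3/4·3.549774+1·(-2.114927)≈1.754978; next y=2/5·2.194950+1/4·1.754978≈1.316725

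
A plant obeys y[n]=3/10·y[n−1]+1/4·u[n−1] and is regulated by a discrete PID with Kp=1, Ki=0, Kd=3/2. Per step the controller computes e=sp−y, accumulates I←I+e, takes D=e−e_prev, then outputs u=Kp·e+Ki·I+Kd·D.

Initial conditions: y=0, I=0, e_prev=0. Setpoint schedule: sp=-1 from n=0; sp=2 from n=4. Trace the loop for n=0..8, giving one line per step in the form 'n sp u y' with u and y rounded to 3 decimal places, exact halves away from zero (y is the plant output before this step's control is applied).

(exact arithmetic carried between steps; '≈' marks a value shown rounded to 6 d.p. or computed from one; I and e_prev carry over from the previous line; the table rounds u and y to 3 d.p., halves away from zero)
n=0: y=0, sp=-1, e=sp−y=-1; I=-1, D=e−e_prev=-1; u=1·(-1)+0·(-1)+3/2·(-1)=-2.5; next y=3/10·0+1/4·(-2.5)=-0.625
n=1: y=-0.625, sp=-1, e=sp−y=-0.375; I=-1.375, D=e−e_prev=0.625; u=1·(-0.375)+0·(-1.375)+3/2·0.625=0.5625; next y=3/10·(-0.625)+1/4·0.5625=-0.046875
n=2: y=-0.046875, sp=-1, e=sp−y=-0.953125; I=-2.328125, D=e−e_prev=-0.578125; u=1·(-0.953125)+0·(-2.328125)+3/2·(-0.578125)≈-1.820313; next y=3/10·(-0.046875)+1/4·(-1.820313)≈-0.469141
n=3: y≈-0.469141, sp=-1, e=sp−y≈-0.530859; I≈-2.858984, D=e−e_prev≈0.422266; u=1·(-0.530859)+0·(-2.858984)+3/2·0.422266≈0.102539; next y=3/10·(-0.469141)+1/4·0.102539≈-0.115107
n=4: y≈-0.115107, sp=2, e=sp−y≈2.115107; I≈-0.743877, D=e−e_prev≈2.645967; u=1·2.115107+0·(-0.743877)+3/2·2.645967≈6.084058; next y=3/10·(-0.115107)+1/4·6.084058≈1.486482
n=5: y≈1.486482, sp=2, e=sp−y≈0.513518; I≈-0.230359, D=e−e_prev≈-1.601590; u=1·0.513518+0·(-0.230359)+3/2·(-1.601590)≈-1.888867; next y=3/10·1.486482+1/4·(-1.888867)≈-0.026272
n=6: y≈-0.026272, sp=2, e=sp−y≈2.026272; I≈1.795913, D=e−e_prev≈1.512754; u=1·2.026272+0·1.795913+3/2·1.512754≈4.295403; next y=3/10·(-0.026272)+1/4·4.295403≈1.065969
n=7: y≈1.065969, sp=2, e=sp−y≈0.934031; I≈2.729944, D=e−e_prev≈-1.092241; u=1·0.934031+0·2.729944+3/2·(-1.092241)≈-0.704331; next y=3/10·1.065969+1/4·(-0.704331)≈0.143708
n=8: y≈0.143708, sp=2, e=sp−y≈1.856292; I≈4.586236, D=e−e_prev≈0.922261; u=1·1.856292+0·4.586236+3/2·0.922261≈3.239684; next y=3/10·0.143708+1/4·3.239684≈0.853033

0 -1 -2.500 0.000
1 -1 0.563 -0.625
2 -1 -1.820 -0.047
3 -1 0.103 -0.469
4 2 6.084 -0.115
5 2 -1.889 1.486
6 2 4.295 -0.026
7 2 -0.704 1.066
8 2 3.240 0.144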